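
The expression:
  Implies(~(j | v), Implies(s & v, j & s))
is always true.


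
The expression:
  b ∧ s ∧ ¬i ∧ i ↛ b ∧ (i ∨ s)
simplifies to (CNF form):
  False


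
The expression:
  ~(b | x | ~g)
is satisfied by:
  {g: True, x: False, b: False}


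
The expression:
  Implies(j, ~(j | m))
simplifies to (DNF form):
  ~j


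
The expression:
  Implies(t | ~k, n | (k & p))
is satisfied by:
  {n: True, k: True, p: True, t: False}
  {n: True, k: True, p: False, t: False}
  {n: True, k: True, t: True, p: True}
  {n: True, k: True, t: True, p: False}
  {n: True, p: True, t: False, k: False}
  {n: True, p: False, t: False, k: False}
  {n: True, t: True, p: True, k: False}
  {n: True, t: True, p: False, k: False}
  {k: True, p: True, t: False, n: False}
  {k: True, p: False, t: False, n: False}
  {k: True, t: True, p: True, n: False}


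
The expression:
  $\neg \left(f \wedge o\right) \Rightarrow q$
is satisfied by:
  {q: True, o: True, f: True}
  {q: True, o: True, f: False}
  {q: True, f: True, o: False}
  {q: True, f: False, o: False}
  {o: True, f: True, q: False}


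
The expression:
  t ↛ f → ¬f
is always true.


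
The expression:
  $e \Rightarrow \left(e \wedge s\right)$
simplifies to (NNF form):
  $s \vee \neg e$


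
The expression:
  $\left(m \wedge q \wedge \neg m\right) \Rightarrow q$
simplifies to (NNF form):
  $\text{True}$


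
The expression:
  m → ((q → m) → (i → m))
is always true.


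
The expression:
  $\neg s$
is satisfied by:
  {s: False}


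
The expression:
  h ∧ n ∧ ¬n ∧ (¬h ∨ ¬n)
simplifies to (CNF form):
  False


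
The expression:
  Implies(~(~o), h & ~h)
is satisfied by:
  {o: False}


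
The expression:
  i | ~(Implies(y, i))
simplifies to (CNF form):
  i | y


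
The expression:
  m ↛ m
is never true.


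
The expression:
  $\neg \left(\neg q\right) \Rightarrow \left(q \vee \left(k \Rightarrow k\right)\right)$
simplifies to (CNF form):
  $\text{True}$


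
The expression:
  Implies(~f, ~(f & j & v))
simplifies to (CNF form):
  True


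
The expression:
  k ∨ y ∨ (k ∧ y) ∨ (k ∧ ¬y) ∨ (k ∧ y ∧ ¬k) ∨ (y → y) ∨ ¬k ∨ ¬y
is always true.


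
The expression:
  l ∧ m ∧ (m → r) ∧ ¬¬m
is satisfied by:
  {r: True, m: True, l: True}


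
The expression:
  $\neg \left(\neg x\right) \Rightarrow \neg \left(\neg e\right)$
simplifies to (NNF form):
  $e \vee \neg x$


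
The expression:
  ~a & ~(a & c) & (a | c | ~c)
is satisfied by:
  {a: False}


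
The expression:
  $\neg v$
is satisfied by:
  {v: False}


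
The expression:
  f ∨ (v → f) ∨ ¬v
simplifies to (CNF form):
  f ∨ ¬v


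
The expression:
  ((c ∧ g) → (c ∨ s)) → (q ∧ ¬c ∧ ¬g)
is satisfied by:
  {q: True, g: False, c: False}


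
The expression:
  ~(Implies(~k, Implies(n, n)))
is never true.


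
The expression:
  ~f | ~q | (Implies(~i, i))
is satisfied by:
  {i: True, q: False, f: False}
  {q: False, f: False, i: False}
  {f: True, i: True, q: False}
  {f: True, q: False, i: False}
  {i: True, q: True, f: False}
  {q: True, i: False, f: False}
  {f: True, q: True, i: True}


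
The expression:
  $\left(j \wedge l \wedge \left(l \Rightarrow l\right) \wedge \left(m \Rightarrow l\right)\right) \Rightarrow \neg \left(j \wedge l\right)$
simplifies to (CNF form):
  $\neg j \vee \neg l$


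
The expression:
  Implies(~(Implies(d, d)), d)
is always true.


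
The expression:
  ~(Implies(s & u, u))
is never true.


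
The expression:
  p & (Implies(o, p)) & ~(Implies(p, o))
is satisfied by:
  {p: True, o: False}


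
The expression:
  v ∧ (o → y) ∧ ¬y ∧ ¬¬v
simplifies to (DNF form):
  v ∧ ¬o ∧ ¬y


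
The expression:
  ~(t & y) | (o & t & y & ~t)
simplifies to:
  ~t | ~y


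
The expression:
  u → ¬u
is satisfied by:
  {u: False}


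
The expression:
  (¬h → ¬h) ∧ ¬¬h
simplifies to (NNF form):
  h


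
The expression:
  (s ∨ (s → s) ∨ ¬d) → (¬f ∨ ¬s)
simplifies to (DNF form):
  ¬f ∨ ¬s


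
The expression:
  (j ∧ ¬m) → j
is always true.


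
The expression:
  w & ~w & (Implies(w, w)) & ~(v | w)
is never true.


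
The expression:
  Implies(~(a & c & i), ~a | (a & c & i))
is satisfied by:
  {i: True, c: True, a: False}
  {i: True, c: False, a: False}
  {c: True, i: False, a: False}
  {i: False, c: False, a: False}
  {i: True, a: True, c: True}


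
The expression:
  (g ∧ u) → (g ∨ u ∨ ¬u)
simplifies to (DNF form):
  True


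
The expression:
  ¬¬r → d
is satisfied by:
  {d: True, r: False}
  {r: False, d: False}
  {r: True, d: True}


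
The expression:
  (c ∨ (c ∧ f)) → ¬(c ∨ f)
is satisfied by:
  {c: False}


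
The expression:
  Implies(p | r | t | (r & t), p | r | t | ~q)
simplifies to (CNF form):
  True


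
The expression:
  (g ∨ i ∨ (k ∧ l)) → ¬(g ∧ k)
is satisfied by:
  {g: False, k: False}
  {k: True, g: False}
  {g: True, k: False}


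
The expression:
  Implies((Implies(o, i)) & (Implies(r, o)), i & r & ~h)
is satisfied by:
  {r: True, h: False, i: False, o: False}
  {r: True, o: True, h: False, i: False}
  {r: True, i: True, h: False, o: False}
  {r: True, o: True, i: True, h: False}
  {r: True, h: True, i: False, o: False}
  {r: True, o: True, h: True, i: False}
  {r: True, i: True, h: True, o: False}
  {o: True, h: False, i: False, r: False}
  {o: True, h: True, i: False, r: False}


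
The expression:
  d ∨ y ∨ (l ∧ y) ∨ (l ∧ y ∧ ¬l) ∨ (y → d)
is always true.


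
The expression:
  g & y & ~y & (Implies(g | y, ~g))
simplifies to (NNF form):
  False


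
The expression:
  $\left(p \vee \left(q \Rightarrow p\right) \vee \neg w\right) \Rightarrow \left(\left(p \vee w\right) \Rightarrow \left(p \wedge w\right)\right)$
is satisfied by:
  {q: True, p: False, w: False}
  {q: False, p: False, w: False}
  {w: True, q: True, p: False}
  {p: True, w: True, q: True}
  {p: True, w: True, q: False}


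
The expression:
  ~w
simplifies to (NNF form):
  ~w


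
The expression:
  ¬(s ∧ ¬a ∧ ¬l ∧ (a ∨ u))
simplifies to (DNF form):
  a ∨ l ∨ ¬s ∨ ¬u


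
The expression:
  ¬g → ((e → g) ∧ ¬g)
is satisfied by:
  {g: True, e: False}
  {e: False, g: False}
  {e: True, g: True}


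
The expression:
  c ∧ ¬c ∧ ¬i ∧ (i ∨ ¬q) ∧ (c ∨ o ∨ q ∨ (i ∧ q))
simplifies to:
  False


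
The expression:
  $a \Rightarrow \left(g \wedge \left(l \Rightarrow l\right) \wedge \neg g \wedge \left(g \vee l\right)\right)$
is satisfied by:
  {a: False}


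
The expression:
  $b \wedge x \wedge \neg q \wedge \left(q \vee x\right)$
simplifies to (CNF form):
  $b \wedge x \wedge \neg q$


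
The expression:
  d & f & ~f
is never true.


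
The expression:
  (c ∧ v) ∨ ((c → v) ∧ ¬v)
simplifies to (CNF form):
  (c ∨ ¬c) ∧ (c ∨ ¬v) ∧ (v ∨ ¬c) ∧ (v ∨ ¬v)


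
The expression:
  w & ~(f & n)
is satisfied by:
  {w: True, n: False, f: False}
  {f: True, w: True, n: False}
  {n: True, w: True, f: False}


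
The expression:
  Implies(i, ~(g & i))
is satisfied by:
  {g: False, i: False}
  {i: True, g: False}
  {g: True, i: False}


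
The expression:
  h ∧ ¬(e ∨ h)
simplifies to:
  False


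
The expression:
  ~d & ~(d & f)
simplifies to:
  ~d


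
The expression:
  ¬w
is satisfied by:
  {w: False}


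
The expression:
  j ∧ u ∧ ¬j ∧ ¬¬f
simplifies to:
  False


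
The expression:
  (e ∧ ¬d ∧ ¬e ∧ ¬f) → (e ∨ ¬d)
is always true.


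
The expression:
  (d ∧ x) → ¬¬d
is always true.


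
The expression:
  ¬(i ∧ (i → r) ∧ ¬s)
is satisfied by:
  {s: True, i: False, r: False}
  {s: False, i: False, r: False}
  {r: True, s: True, i: False}
  {r: True, s: False, i: False}
  {i: True, s: True, r: False}
  {i: True, s: False, r: False}
  {i: True, r: True, s: True}


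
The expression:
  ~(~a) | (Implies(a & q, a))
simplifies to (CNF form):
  True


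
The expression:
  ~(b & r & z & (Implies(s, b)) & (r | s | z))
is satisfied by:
  {z: False, b: False, r: False}
  {r: True, z: False, b: False}
  {b: True, z: False, r: False}
  {r: True, b: True, z: False}
  {z: True, r: False, b: False}
  {r: True, z: True, b: False}
  {b: True, z: True, r: False}


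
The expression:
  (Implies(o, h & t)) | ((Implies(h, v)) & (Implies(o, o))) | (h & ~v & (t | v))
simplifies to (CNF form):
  t | v | ~h | ~o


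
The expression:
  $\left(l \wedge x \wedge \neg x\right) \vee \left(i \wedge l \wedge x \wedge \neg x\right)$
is never true.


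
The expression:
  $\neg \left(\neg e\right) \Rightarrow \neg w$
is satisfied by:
  {w: False, e: False}
  {e: True, w: False}
  {w: True, e: False}


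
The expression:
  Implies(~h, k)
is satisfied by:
  {k: True, h: True}
  {k: True, h: False}
  {h: True, k: False}


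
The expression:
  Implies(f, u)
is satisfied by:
  {u: True, f: False}
  {f: False, u: False}
  {f: True, u: True}


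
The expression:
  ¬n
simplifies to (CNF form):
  ¬n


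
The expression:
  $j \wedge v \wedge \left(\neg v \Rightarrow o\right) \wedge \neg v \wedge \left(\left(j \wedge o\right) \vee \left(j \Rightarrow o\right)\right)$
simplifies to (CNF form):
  $\text{False}$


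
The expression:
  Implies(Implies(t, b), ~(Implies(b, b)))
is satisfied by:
  {t: True, b: False}


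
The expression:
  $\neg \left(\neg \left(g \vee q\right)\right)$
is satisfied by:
  {q: True, g: True}
  {q: True, g: False}
  {g: True, q: False}


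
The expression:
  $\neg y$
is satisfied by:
  {y: False}


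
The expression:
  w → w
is always true.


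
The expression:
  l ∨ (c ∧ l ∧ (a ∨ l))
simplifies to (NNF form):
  l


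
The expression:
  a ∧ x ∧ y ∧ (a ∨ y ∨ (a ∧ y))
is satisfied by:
  {a: True, x: True, y: True}


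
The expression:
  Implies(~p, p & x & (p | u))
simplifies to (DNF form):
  p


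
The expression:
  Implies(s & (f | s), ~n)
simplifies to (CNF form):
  ~n | ~s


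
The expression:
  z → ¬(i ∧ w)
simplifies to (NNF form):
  ¬i ∨ ¬w ∨ ¬z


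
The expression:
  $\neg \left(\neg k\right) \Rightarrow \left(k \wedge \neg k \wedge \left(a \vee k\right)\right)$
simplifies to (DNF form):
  $\neg k$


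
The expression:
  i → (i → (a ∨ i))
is always true.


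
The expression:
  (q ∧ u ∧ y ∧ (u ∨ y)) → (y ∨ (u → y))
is always true.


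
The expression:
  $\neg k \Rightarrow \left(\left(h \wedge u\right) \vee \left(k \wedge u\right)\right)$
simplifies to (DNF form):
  $k \vee \left(h \wedge u\right)$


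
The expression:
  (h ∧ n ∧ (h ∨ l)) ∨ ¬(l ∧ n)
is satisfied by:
  {h: True, l: False, n: False}
  {l: False, n: False, h: False}
  {n: True, h: True, l: False}
  {n: True, l: False, h: False}
  {h: True, l: True, n: False}
  {l: True, h: False, n: False}
  {n: True, l: True, h: True}


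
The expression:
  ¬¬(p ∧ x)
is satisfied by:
  {p: True, x: True}


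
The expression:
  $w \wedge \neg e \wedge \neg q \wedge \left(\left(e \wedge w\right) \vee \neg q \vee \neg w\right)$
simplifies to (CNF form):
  $w \wedge \neg e \wedge \neg q$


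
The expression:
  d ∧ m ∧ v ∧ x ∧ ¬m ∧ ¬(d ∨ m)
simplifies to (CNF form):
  False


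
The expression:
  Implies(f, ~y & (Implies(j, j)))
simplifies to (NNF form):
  ~f | ~y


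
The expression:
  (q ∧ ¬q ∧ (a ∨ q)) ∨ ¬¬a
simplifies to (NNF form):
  a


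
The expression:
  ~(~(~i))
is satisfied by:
  {i: False}


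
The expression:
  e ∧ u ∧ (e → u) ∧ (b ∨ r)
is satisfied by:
  {r: True, b: True, e: True, u: True}
  {r: True, e: True, u: True, b: False}
  {b: True, e: True, u: True, r: False}


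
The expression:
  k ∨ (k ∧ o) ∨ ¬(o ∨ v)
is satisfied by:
  {k: True, o: False, v: False}
  {k: True, v: True, o: False}
  {k: True, o: True, v: False}
  {k: True, v: True, o: True}
  {v: False, o: False, k: False}


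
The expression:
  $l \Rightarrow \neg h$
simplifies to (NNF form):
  $\neg h \vee \neg l$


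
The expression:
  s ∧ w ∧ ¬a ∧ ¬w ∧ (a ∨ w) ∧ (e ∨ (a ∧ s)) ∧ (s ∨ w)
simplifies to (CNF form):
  False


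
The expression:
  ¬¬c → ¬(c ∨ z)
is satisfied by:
  {c: False}


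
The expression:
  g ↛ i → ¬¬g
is always true.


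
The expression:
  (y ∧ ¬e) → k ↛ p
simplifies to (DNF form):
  e ∨ (k ∧ ¬p) ∨ ¬y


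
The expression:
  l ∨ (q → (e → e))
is always true.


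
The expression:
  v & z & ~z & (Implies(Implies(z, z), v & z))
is never true.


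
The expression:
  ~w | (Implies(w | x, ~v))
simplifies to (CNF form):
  ~v | ~w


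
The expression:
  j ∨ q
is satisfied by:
  {q: True, j: True}
  {q: True, j: False}
  {j: True, q: False}


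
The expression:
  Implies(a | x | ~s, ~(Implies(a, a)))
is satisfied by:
  {s: True, x: False, a: False}


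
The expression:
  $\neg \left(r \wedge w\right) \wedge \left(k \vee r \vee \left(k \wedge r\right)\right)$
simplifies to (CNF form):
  $\left(k \vee r\right) \wedge \left(k \vee \neg w\right) \wedge \left(r \vee \neg r\right) \wedge \left(\neg r \vee \neg w\right)$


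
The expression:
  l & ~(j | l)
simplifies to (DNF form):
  False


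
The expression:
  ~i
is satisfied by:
  {i: False}


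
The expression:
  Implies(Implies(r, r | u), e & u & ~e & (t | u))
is never true.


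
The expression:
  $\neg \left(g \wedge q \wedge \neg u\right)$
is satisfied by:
  {u: True, g: False, q: False}
  {g: False, q: False, u: False}
  {q: True, u: True, g: False}
  {q: True, g: False, u: False}
  {u: True, g: True, q: False}
  {g: True, u: False, q: False}
  {q: True, g: True, u: True}


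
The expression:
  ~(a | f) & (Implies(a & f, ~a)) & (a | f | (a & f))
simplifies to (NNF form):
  False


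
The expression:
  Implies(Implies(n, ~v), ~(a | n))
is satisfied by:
  {v: True, a: False, n: False}
  {a: False, n: False, v: False}
  {n: True, v: True, a: False}
  {n: True, a: True, v: True}


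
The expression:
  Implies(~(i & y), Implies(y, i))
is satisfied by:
  {i: True, y: False}
  {y: False, i: False}
  {y: True, i: True}


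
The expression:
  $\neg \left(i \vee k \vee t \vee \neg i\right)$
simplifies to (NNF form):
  $\text{False}$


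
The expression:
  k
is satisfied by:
  {k: True}


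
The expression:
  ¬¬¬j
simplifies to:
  ¬j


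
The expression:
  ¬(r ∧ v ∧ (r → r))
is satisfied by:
  {v: False, r: False}
  {r: True, v: False}
  {v: True, r: False}


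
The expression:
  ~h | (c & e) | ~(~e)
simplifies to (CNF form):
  e | ~h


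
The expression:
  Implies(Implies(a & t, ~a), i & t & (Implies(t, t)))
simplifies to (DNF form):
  (a & t) | (i & t)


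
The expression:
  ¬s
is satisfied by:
  {s: False}


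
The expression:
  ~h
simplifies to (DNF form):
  ~h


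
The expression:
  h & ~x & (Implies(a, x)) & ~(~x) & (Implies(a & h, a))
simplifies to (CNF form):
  False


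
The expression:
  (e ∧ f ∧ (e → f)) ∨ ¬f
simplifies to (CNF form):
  e ∨ ¬f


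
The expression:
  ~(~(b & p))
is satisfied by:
  {p: True, b: True}


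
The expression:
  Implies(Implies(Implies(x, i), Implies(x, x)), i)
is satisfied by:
  {i: True}


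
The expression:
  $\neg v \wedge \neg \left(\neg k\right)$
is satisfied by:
  {k: True, v: False}


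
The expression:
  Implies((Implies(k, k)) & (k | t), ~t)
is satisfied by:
  {t: False}


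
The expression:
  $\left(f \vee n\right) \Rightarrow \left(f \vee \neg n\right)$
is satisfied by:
  {f: True, n: False}
  {n: False, f: False}
  {n: True, f: True}


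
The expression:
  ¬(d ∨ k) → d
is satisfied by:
  {d: True, k: True}
  {d: True, k: False}
  {k: True, d: False}


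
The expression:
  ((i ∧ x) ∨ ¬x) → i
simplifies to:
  i ∨ x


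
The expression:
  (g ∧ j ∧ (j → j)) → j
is always true.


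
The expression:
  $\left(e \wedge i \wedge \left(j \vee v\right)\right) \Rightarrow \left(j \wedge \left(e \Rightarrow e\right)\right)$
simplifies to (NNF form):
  $j \vee \neg e \vee \neg i \vee \neg v$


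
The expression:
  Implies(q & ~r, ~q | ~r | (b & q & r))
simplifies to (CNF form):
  True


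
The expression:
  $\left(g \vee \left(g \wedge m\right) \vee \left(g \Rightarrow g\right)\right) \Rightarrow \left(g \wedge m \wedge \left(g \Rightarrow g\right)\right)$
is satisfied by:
  {m: True, g: True}


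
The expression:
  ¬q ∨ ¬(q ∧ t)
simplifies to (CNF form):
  ¬q ∨ ¬t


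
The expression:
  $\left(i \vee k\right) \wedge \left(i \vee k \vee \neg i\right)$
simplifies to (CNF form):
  $i \vee k$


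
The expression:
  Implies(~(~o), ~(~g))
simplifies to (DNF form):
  g | ~o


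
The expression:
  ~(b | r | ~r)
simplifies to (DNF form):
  False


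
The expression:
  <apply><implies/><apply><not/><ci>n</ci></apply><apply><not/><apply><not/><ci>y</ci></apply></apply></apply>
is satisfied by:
  {n: True, y: True}
  {n: True, y: False}
  {y: True, n: False}


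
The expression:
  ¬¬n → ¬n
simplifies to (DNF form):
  ¬n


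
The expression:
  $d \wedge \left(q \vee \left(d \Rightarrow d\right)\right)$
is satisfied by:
  {d: True}


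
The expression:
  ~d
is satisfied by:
  {d: False}


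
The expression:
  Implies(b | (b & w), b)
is always true.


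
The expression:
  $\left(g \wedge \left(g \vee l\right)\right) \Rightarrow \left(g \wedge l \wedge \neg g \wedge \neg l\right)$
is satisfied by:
  {g: False}


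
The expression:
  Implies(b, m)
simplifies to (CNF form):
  m | ~b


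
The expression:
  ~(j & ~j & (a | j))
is always true.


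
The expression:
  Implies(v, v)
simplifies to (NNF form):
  True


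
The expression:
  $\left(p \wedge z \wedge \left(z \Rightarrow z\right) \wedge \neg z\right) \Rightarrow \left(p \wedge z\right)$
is always true.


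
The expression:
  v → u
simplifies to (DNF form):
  u ∨ ¬v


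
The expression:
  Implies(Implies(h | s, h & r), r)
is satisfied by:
  {r: True, h: True, s: True}
  {r: True, h: True, s: False}
  {r: True, s: True, h: False}
  {r: True, s: False, h: False}
  {h: True, s: True, r: False}
  {h: True, s: False, r: False}
  {s: True, h: False, r: False}


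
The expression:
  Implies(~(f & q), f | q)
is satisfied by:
  {q: True, f: True}
  {q: True, f: False}
  {f: True, q: False}


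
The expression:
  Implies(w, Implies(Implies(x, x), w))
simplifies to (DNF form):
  True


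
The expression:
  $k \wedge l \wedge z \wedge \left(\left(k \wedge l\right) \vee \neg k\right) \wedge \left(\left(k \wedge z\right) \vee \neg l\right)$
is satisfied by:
  {k: True, z: True, l: True}


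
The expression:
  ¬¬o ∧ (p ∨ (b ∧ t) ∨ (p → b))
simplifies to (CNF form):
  o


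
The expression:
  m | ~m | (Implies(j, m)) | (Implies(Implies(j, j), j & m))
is always true.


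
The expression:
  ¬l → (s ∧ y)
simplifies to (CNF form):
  (l ∨ s) ∧ (l ∨ y)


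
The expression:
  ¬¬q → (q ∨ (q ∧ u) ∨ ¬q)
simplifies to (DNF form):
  True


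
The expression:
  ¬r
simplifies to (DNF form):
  ¬r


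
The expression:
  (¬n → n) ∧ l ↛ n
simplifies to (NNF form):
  False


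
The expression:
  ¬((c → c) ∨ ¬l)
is never true.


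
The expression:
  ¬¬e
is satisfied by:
  {e: True}


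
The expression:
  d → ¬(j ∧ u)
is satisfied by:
  {u: False, d: False, j: False}
  {j: True, u: False, d: False}
  {d: True, u: False, j: False}
  {j: True, d: True, u: False}
  {u: True, j: False, d: False}
  {j: True, u: True, d: False}
  {d: True, u: True, j: False}


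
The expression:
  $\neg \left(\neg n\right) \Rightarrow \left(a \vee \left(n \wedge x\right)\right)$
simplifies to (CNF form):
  $a \vee x \vee \neg n$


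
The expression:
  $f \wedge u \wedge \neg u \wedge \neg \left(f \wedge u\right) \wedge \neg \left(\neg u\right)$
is never true.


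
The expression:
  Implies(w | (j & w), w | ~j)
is always true.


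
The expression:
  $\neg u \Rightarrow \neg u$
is always true.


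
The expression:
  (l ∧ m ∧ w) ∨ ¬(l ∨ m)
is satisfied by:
  {w: True, l: False, m: False}
  {l: False, m: False, w: False}
  {w: True, m: True, l: True}


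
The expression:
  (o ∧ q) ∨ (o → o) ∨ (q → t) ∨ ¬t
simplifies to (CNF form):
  True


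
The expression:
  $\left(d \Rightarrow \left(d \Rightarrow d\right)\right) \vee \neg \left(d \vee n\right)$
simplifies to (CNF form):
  $\text{True}$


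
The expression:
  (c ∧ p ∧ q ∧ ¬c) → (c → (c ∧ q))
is always true.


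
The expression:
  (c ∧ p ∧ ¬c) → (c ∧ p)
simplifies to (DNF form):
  True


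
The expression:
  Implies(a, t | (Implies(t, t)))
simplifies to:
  True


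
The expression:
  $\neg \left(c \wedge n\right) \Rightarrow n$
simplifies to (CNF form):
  $n$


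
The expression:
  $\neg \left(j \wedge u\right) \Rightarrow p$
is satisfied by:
  {u: True, p: True, j: True}
  {u: True, p: True, j: False}
  {p: True, j: True, u: False}
  {p: True, j: False, u: False}
  {u: True, j: True, p: False}


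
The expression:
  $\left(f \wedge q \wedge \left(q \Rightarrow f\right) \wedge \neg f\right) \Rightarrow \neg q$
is always true.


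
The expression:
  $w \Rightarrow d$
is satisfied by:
  {d: True, w: False}
  {w: False, d: False}
  {w: True, d: True}


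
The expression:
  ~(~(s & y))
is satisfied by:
  {s: True, y: True}


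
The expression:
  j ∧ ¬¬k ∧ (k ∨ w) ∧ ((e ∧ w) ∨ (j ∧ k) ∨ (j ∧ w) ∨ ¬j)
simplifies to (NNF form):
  j ∧ k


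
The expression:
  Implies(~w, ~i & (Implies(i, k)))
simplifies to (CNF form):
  w | ~i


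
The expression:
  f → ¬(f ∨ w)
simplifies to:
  ¬f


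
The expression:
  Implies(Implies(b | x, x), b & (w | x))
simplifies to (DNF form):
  b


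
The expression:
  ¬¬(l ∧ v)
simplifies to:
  l ∧ v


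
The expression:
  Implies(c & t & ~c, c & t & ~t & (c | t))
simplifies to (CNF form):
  True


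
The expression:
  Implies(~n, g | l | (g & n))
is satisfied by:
  {n: True, l: True, g: True}
  {n: True, l: True, g: False}
  {n: True, g: True, l: False}
  {n: True, g: False, l: False}
  {l: True, g: True, n: False}
  {l: True, g: False, n: False}
  {g: True, l: False, n: False}


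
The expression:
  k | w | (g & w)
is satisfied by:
  {k: True, w: True}
  {k: True, w: False}
  {w: True, k: False}


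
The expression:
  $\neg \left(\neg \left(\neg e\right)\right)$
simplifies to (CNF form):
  $\neg e$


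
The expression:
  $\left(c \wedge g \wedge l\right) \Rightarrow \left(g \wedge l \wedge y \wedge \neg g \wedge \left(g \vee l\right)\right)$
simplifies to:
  $\neg c \vee \neg g \vee \neg l$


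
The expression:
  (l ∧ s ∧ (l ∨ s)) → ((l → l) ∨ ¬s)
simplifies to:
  True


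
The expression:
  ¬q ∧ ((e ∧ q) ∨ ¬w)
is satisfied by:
  {q: False, w: False}


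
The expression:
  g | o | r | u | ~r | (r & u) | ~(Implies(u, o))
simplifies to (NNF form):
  True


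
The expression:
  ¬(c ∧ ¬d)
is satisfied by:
  {d: True, c: False}
  {c: False, d: False}
  {c: True, d: True}


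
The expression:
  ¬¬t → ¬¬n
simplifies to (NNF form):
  n ∨ ¬t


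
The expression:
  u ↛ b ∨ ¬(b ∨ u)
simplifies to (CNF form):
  ¬b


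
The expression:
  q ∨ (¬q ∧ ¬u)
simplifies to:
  q ∨ ¬u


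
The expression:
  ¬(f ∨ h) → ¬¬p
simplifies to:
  f ∨ h ∨ p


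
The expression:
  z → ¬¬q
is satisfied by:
  {q: True, z: False}
  {z: False, q: False}
  {z: True, q: True}


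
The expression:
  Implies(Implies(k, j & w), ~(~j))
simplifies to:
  j | k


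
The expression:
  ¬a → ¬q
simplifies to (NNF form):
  a ∨ ¬q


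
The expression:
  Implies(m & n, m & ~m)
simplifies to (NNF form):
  ~m | ~n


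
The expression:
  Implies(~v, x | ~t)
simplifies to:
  v | x | ~t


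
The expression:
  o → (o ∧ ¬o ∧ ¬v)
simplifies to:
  ¬o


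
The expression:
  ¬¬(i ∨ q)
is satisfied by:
  {i: True, q: True}
  {i: True, q: False}
  {q: True, i: False}


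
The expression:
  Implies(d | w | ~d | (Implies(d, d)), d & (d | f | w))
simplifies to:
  d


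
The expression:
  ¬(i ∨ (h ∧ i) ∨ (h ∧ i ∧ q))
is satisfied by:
  {i: False}


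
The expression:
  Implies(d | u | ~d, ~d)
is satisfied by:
  {d: False}


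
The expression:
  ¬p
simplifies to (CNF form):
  ¬p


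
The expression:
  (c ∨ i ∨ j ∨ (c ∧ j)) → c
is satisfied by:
  {c: True, j: False, i: False}
  {i: True, c: True, j: False}
  {c: True, j: True, i: False}
  {i: True, c: True, j: True}
  {i: False, j: False, c: False}


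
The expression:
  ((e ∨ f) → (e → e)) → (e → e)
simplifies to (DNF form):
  True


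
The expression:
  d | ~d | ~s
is always true.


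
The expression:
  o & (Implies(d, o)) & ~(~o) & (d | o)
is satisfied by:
  {o: True}


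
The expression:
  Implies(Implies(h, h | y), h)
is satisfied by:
  {h: True}


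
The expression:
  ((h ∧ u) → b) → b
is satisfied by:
  {b: True, h: True, u: True}
  {b: True, h: True, u: False}
  {b: True, u: True, h: False}
  {b: True, u: False, h: False}
  {h: True, u: True, b: False}


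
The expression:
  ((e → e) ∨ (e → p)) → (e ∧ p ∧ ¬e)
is never true.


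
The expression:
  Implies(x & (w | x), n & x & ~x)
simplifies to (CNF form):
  ~x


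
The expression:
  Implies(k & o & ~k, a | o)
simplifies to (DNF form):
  True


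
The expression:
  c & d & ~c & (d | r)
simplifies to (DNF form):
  False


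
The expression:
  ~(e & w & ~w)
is always true.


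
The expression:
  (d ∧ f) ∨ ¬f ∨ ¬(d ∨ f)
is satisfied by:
  {d: True, f: False}
  {f: False, d: False}
  {f: True, d: True}


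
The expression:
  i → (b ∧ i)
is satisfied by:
  {b: True, i: False}
  {i: False, b: False}
  {i: True, b: True}


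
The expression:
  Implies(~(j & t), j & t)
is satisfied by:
  {t: True, j: True}


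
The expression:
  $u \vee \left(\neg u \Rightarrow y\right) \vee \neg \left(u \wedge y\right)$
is always true.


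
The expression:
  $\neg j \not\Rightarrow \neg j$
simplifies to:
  $\text{False}$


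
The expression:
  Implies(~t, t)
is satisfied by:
  {t: True}


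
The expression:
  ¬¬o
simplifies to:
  o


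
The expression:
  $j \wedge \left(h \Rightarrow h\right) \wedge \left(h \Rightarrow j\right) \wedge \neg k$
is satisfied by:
  {j: True, k: False}


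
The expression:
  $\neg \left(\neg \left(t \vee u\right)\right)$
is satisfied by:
  {t: True, u: True}
  {t: True, u: False}
  {u: True, t: False}


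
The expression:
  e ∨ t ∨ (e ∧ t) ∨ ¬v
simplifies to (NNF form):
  e ∨ t ∨ ¬v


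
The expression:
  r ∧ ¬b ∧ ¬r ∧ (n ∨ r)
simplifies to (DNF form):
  False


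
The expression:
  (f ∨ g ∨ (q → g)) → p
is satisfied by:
  {p: True, q: True, g: False, f: False}
  {p: True, g: False, q: False, f: False}
  {f: True, p: True, q: True, g: False}
  {f: True, p: True, g: False, q: False}
  {p: True, q: True, g: True, f: False}
  {p: True, g: True, q: False, f: False}
  {p: True, f: True, g: True, q: True}
  {p: True, f: True, g: True, q: False}
  {q: True, f: False, g: False, p: False}


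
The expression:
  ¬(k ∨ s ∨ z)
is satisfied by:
  {z: False, k: False, s: False}


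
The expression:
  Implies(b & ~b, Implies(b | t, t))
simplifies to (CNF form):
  True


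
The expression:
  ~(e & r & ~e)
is always true.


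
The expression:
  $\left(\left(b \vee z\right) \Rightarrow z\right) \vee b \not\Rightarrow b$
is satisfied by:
  {z: True, b: False}
  {b: False, z: False}
  {b: True, z: True}


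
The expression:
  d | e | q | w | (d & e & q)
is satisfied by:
  {d: True, q: True, e: True, w: True}
  {d: True, q: True, e: True, w: False}
  {d: True, q: True, w: True, e: False}
  {d: True, q: True, w: False, e: False}
  {d: True, e: True, w: True, q: False}
  {d: True, e: True, w: False, q: False}
  {d: True, e: False, w: True, q: False}
  {d: True, e: False, w: False, q: False}
  {q: True, e: True, w: True, d: False}
  {q: True, e: True, w: False, d: False}
  {q: True, w: True, e: False, d: False}
  {q: True, w: False, e: False, d: False}
  {e: True, w: True, q: False, d: False}
  {e: True, q: False, w: False, d: False}
  {w: True, q: False, e: False, d: False}


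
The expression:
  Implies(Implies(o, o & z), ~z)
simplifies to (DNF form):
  ~z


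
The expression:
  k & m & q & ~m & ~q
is never true.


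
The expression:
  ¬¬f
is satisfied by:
  {f: True}


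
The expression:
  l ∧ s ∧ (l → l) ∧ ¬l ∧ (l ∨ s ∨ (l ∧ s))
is never true.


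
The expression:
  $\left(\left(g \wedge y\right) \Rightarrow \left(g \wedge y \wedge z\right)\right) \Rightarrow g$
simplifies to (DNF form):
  $g$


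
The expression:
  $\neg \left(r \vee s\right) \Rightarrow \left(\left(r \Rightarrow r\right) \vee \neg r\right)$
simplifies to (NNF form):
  $\text{True}$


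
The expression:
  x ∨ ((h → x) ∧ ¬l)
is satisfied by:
  {x: True, l: False, h: False}
  {x: True, h: True, l: False}
  {x: True, l: True, h: False}
  {x: True, h: True, l: True}
  {h: False, l: False, x: False}


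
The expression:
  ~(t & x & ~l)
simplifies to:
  l | ~t | ~x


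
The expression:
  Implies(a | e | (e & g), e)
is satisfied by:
  {e: True, a: False}
  {a: False, e: False}
  {a: True, e: True}


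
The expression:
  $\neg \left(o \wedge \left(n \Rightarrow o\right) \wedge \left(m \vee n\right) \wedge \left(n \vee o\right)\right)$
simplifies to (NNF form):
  $\left(\neg m \wedge \neg n\right) \vee \neg o$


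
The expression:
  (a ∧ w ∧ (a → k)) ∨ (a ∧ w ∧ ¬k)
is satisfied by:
  {a: True, w: True}


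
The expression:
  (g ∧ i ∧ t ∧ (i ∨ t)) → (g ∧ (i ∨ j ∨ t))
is always true.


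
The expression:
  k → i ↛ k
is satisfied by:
  {k: False}


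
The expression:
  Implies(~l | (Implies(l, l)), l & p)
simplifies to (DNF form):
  l & p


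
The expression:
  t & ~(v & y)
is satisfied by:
  {t: True, v: False, y: False}
  {t: True, y: True, v: False}
  {t: True, v: True, y: False}


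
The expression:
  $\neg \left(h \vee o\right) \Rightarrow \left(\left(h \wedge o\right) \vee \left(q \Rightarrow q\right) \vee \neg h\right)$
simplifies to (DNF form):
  $\text{True}$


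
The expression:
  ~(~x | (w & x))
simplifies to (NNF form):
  x & ~w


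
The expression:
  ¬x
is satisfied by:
  {x: False}


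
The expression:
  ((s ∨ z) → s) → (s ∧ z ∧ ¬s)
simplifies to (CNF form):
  z ∧ ¬s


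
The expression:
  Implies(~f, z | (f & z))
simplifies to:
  f | z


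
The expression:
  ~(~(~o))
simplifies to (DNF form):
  ~o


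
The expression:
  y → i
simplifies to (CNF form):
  i ∨ ¬y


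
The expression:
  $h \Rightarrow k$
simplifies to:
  $k \vee \neg h$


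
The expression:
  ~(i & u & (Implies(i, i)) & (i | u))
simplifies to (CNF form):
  ~i | ~u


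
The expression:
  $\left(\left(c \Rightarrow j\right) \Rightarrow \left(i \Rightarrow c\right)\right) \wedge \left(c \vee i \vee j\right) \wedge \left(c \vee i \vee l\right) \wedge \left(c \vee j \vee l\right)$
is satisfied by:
  {c: True, j: True, l: True, i: False}
  {c: True, j: True, l: False, i: False}
  {c: True, l: True, j: False, i: False}
  {c: True, l: False, j: False, i: False}
  {i: True, c: True, j: True, l: True}
  {i: True, c: True, j: True, l: False}
  {i: True, c: True, j: False, l: True}
  {i: True, c: True, j: False, l: False}
  {j: True, l: True, c: False, i: False}


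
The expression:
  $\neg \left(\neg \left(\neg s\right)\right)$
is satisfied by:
  {s: False}


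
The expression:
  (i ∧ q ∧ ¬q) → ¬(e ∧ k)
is always true.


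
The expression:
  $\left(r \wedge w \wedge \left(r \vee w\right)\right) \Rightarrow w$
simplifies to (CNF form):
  $\text{True}$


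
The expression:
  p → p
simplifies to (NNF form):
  True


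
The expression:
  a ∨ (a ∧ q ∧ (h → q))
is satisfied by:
  {a: True}


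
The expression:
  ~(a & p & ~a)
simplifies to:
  True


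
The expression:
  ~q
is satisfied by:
  {q: False}


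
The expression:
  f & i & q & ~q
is never true.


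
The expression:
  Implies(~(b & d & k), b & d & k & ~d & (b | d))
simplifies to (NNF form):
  b & d & k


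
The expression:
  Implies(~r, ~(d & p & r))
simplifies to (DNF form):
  True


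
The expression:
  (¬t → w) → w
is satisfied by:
  {w: True, t: False}
  {t: False, w: False}
  {t: True, w: True}


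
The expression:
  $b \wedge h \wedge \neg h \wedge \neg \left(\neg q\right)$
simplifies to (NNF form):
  $\text{False}$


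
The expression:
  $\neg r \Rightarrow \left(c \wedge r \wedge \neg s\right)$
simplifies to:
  $r$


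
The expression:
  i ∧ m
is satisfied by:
  {m: True, i: True}


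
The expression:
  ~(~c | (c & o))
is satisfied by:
  {c: True, o: False}


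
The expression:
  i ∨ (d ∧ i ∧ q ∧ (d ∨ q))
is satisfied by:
  {i: True}


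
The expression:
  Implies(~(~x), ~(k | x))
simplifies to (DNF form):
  ~x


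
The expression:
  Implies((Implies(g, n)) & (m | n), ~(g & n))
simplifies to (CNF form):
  ~g | ~n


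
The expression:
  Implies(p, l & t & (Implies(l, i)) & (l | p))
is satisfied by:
  {i: True, t: True, l: True, p: False}
  {i: True, t: True, l: False, p: False}
  {i: True, l: True, t: False, p: False}
  {i: True, l: False, t: False, p: False}
  {t: True, l: True, i: False, p: False}
  {t: True, i: False, l: False, p: False}
  {t: False, l: True, i: False, p: False}
  {t: False, i: False, l: False, p: False}
  {i: True, p: True, t: True, l: True}


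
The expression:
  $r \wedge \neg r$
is never true.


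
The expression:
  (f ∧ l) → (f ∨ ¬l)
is always true.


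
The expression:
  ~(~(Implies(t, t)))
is always true.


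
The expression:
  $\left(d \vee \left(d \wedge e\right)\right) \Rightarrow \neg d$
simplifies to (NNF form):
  $\neg d$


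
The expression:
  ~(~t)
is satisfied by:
  {t: True}


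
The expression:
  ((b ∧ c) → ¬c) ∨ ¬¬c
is always true.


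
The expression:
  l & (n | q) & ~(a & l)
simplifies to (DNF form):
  (l & n & ~a) | (l & q & ~a)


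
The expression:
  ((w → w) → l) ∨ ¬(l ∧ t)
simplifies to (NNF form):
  True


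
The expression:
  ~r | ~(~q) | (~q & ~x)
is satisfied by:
  {q: True, x: False, r: False}
  {q: False, x: False, r: False}
  {r: True, q: True, x: False}
  {r: True, q: False, x: False}
  {x: True, q: True, r: False}
  {x: True, q: False, r: False}
  {x: True, r: True, q: True}


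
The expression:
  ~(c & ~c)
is always true.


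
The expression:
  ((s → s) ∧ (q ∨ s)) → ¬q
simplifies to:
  ¬q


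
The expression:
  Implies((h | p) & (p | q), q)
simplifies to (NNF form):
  q | ~p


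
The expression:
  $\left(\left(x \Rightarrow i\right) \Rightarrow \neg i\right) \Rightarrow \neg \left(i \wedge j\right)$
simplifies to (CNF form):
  $\text{True}$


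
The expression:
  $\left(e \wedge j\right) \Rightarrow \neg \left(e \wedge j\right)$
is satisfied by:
  {e: False, j: False}
  {j: True, e: False}
  {e: True, j: False}


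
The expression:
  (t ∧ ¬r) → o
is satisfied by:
  {r: True, o: True, t: False}
  {r: True, t: False, o: False}
  {o: True, t: False, r: False}
  {o: False, t: False, r: False}
  {r: True, o: True, t: True}
  {r: True, t: True, o: False}
  {o: True, t: True, r: False}


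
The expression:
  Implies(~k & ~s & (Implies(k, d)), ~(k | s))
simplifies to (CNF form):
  True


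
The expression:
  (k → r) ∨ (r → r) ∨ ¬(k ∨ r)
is always true.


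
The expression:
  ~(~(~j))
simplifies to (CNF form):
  ~j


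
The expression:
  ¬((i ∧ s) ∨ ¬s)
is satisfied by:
  {s: True, i: False}


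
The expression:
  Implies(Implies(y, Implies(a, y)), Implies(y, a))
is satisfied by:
  {a: True, y: False}
  {y: False, a: False}
  {y: True, a: True}


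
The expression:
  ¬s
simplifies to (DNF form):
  ¬s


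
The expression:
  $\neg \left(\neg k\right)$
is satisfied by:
  {k: True}


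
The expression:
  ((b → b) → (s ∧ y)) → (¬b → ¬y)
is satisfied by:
  {b: True, s: False, y: False}
  {s: False, y: False, b: False}
  {b: True, y: True, s: False}
  {y: True, s: False, b: False}
  {b: True, s: True, y: False}
  {s: True, b: False, y: False}
  {b: True, y: True, s: True}


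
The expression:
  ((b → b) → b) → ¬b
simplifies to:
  ¬b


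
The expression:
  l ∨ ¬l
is always true.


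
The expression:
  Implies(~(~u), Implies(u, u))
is always true.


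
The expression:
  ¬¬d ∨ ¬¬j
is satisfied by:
  {d: True, j: True}
  {d: True, j: False}
  {j: True, d: False}


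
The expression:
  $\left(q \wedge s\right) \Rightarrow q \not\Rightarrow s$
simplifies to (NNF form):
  $\neg q \vee \neg s$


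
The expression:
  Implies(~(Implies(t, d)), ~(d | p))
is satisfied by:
  {d: True, p: False, t: False}
  {p: False, t: False, d: False}
  {d: True, t: True, p: False}
  {t: True, p: False, d: False}
  {d: True, p: True, t: False}
  {p: True, d: False, t: False}
  {d: True, t: True, p: True}


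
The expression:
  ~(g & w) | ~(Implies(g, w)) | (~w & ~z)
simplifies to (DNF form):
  ~g | ~w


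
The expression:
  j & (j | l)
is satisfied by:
  {j: True}


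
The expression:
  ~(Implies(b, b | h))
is never true.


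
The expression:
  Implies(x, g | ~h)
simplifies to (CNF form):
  g | ~h | ~x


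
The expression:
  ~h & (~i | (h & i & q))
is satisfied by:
  {i: False, h: False}


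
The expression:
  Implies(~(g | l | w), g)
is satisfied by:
  {l: True, w: True, g: True}
  {l: True, w: True, g: False}
  {l: True, g: True, w: False}
  {l: True, g: False, w: False}
  {w: True, g: True, l: False}
  {w: True, g: False, l: False}
  {g: True, w: False, l: False}
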